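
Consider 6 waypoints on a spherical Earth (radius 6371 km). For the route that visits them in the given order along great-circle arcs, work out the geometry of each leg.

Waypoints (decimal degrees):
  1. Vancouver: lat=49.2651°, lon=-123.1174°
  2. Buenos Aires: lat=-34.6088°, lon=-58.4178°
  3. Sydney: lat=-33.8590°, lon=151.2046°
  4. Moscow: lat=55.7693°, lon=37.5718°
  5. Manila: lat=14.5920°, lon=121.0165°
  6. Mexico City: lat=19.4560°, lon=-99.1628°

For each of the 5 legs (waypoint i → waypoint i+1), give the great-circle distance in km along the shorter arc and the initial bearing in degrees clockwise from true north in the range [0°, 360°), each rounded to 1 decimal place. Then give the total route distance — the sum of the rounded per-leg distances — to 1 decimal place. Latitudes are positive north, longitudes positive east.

Leg 1: dist=11295.9 km, bearing=130.6°
Leg 2: dist=11800.3 km, bearing=205.3°
Leg 3: dist=14498.0 km, bearing=317.4°
Leg 4: dist=8262.8 km, bearing=87.0°
Leg 5: dist=14213.5 km, bearing=50.4°
Total: 60070.5 km

Leg 1: φ1=0.8598382, φ2=-0.6040375, Δφ=-1.4638757, Δλ=1.1292210 rad; a=sin²(Δφ/2)+cosφ1·cosφ2·sin²(Δλ/2)=0.6004196991; c=2·atan2(√a, √(1-a))=1.773011030; dist=6371·c=11295.853 ≈ 11295.9 km; running total=11295.9 km
Leg 1 bearing: y=sinΔλ·cosφ2=0.74410191, x=cosφ1·sinφ2-sinφ1·cosφ2·cosΔλ=-0.63716236; θ=atan2(y, x)=130.5729° ≈ 130.6°
Leg 2: φ1=-0.6040375, φ2=-0.5909510, Δφ=0.0130865, Δλ=3.6586011 rad; a=sin²(Δφ/2)+cosφ1·cosφ2·sin²(Δλ/2)=0.6388479162; c=2·atan2(√a, √(1-a))=1.852191099; dist=6371·c=11800.309 ≈ 11800.3 km; running total=23096.2 km
Leg 2 bearing: y=sinΔλ·cosφ2=-0.41045710, x=cosφ1·sinφ2-sinφ1·cosφ2·cosΔλ=-0.86856778; θ=atan2(y, x)=-154.7061° <0 so +360° → 205.2939° ≈ 205.3°
Leg 3: φ1=-0.5909510, φ2=0.9733579, Δφ=1.5643089, Δλ=-1.9832665 rad; a=sin²(Δφ/2)+cosφ1·cosφ2·sin²(Δλ/2)=0.8239501452; c=2·atan2(√a, √(1-a))=2.275621002; dist=6371·c=14497.981 ≈ 14498.0 km; running total=37594.2 km
Leg 3 bearing: y=sinΔλ·cosφ2=-0.51534927, x=cosφ1·sinφ2-sinφ1·cosφ2·cosΔλ=0.56092811; θ=atan2(y, x)=-42.5751° <0 so +360° → 317.4249° ≈ 317.4°
Leg 4: φ1=0.9733579, φ2=0.2546784, Δφ=-0.7186795, Δλ=1.4563848 rad; a=sin²(Δφ/2)+cosφ1·cosφ2·sin²(Δλ/2)=0.3647791041; c=2·atan2(√a, √(1-a))=1.296944433; dist=6371·c=8262.833 ≈ 8262.8 km; running total=45857.0 km
Leg 4 bearing: y=sinΔλ·cosφ2=0.96141737, x=cosφ1·sinφ2-sinφ1·cosφ2·cosΔλ=0.05037731; θ=atan2(y, x)=87.0005° ≈ 87.0°
Leg 5: φ1=0.2546784, φ2=0.3395713, Δφ=0.0848928, Δλ=-3.8428537 rad; a=sin²(Δφ/2)+cosφ1·cosφ2·sin²(Δλ/2)=0.8066246287; c=2·atan2(√a, √(1-a))=2.230963941; dist=6371·c=14213.471 ≈ 14213.5 km; running total=60070.5 km
Leg 5 bearing: y=sinΔλ·cosφ2=0.60834025, x=cosφ1·sinφ2-sinφ1·cosφ2·cosΔλ=0.50383280; θ=atan2(y, x)=50.3681° ≈ 50.4°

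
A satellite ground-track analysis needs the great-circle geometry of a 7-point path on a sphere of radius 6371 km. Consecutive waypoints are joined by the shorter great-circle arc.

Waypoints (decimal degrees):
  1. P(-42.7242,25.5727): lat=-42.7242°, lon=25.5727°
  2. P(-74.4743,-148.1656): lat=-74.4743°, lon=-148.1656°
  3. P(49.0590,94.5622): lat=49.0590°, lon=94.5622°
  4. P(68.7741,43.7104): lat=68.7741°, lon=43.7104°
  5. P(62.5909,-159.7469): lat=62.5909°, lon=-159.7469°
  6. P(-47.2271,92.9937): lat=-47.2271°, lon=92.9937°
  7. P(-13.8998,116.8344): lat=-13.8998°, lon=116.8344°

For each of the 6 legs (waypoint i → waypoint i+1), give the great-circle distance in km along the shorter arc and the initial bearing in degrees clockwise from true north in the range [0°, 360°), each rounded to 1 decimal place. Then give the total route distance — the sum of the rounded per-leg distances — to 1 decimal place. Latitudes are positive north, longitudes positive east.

Leg 1: dist=6974.8 km, bearing=181.9°
Leg 2: dist=16003.1 km, bearing=261.5°
Leg 3: dist=3487.0 km, bearing=327.3°
Leg 4: dist=5290.1 km, bearing=14.4°
Leg 5: dist=15356.9 km, bearing=256.2°
Leg 6: dist=4314.8 km, bearing=38.8°
Total: 51426.7 km

Leg 1: φ1=-0.7456780, φ2=-1.2998217, Δφ=-0.5541438, Δλ=-3.0323054 rad; a=sin²(Δφ/2)+cosφ1·cosφ2·sin²(Δλ/2)=0.2708761153; c=2·atan2(√a, √(1-a))=1.094773535; dist=6371·c=6974.802 ≈ 6974.8 km; running total=6974.8 km
Leg 1 bearing: y=sinΔλ·cosφ2=-0.02919479, x=cosφ1·sinφ2-sinφ1·cosφ2·cosΔλ=-0.88834489; θ=atan2(y, x)=-178.1177° <0 so +360° → 181.8823° ≈ 181.9°
Leg 2: φ1=-1.2998217, φ2=0.8562411, Δφ=2.1560628, Δλ=4.2363993 rad; a=sin²(Δφ/2)+cosφ1·cosφ2·sin²(Δλ/2)=0.9040962199; c=2·atan2(√a, √(1-a))=2.511872658; dist=6371·c=16003.141 ≈ 16003.1 km; running total=22977.9 km
Leg 2 bearing: y=sinΔλ·cosφ2=-0.58244021, x=cosφ1·sinφ2-sinφ1·cosφ2·cosΔλ=-0.08711132; θ=atan2(y, x)=-98.5063° <0 so +360° → 261.4937° ≈ 261.5°
Leg 3: φ1=0.8562411, φ2=1.2003345, Δφ=0.3440934, Δλ=-0.8875313 rad; a=sin²(Δφ/2)+cosφ1·cosφ2·sin²(Δλ/2)=0.0730413616; c=2·atan2(√a, √(1-a))=0.547329577; dist=6371·c=3487.037 ≈ 3487.0 km; running total=26464.9 km
Leg 3 bearing: y=sinΔλ·cosφ2=-0.28077230, x=cosφ1·sinφ2-sinφ1·cosφ2·cosΔλ=0.43816915; θ=atan2(y, x)=-32.6511° <0 so +360° → 327.3489° ≈ 327.3°
Leg 4: φ1=1.2003345, φ2=1.0924173, Δφ=-0.1079172, Δλ=-3.5509998 rad; a=sin²(Δφ/2)+cosφ1·cosφ2·sin²(Δλ/2)=0.1626864081; c=2·atan2(√a, √(1-a))=0.830336804; dist=6371·c=5290.076 ≈ 5290.1 km; running total=31755.0 km
Leg 4 bearing: y=sinΔλ·cosφ2=0.18324579, x=cosφ1·sinφ2-sinφ1·cosφ2·cosΔλ=0.71505185; θ=atan2(y, x)=14.3738° ≈ 14.4°
Leg 5: φ1=1.0924173, φ2=-0.8242684, Δφ=-1.9166857, Δλ=4.4111556 rad; a=sin²(Δφ/2)+cosφ1·cosφ2·sin²(Δλ/2)=0.8722002458; c=2·atan2(√a, √(1-a))=2.410432892; dist=6371·c=15356.868 ≈ 15356.9 km; running total=47111.9 km
Leg 5 bearing: y=sinΔλ·cosφ2=-0.64851544, x=cosφ1·sinφ2-sinφ1·cosφ2·cosΔλ=-0.15904599; θ=atan2(y, x)=-103.7796° <0 so +360° → 256.2204° ≈ 256.2°
Leg 6: φ1=-0.8242684, φ2=-0.2425973, Δφ=0.5816711, Δλ=0.4160987 rad; a=sin²(Δφ/2)+cosφ1·cosφ2·sin²(Δλ/2)=0.1103513787; c=2·atan2(√a, √(1-a))=0.677252736; dist=6371·c=4314.777 ≈ 4314.8 km; running total=51426.7 km
Leg 6 bearing: y=sinΔλ·cosφ2=0.39235922, x=cosφ1·sinφ2-sinφ1·cosφ2·cosΔλ=0.48862056; θ=atan2(y, x)=38.7642° ≈ 38.8°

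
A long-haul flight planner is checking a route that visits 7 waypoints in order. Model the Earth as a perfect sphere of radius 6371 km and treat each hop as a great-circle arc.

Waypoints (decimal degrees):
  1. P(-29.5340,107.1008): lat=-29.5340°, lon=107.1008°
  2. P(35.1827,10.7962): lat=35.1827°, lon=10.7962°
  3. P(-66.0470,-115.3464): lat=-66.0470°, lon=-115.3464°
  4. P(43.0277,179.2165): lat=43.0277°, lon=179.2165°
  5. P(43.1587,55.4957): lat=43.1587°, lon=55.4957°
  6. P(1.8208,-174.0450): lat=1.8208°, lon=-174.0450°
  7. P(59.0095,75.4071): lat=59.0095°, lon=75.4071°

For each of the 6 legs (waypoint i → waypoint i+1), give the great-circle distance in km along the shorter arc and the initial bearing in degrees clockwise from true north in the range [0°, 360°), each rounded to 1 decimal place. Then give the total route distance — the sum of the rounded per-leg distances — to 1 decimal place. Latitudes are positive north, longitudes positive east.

Leg 1: dist=12368.2 km, bearing=299.4°
Leg 2: dist=15149.5 km, bearing=208.3°
Leg 3: dist=13345.0 km, bearing=309.8°
Leg 4: dist=8914.6 km, bearing=322.0°
Leg 5: dist=12991.2 km, bearing=58.5°
Leg 6: dist=10988.7 km, bearing=330.8°
Total: 73757.2 km

Leg 1: φ1=-0.5154655, φ2=0.6140540, Δφ=1.1295195, Δλ=-1.6808324 rad; a=sin²(Δφ/2)+cosφ1·cosφ2·sin²(Δλ/2)=0.6810579035; c=2·atan2(√a, √(1-a))=1.941333077; dist=6371·c=12368.233 ≈ 12368.2 km; running total=12368.2 km
Leg 1 bearing: y=sinΔλ·cosφ2=-0.81237588, x=cosφ1·sinφ2-sinφ1·cosφ2·cosΔλ=0.45707501; θ=atan2(y, x)=-60.6362° <0 so +360° → 299.3638° ≈ 299.4°
Leg 2: φ1=0.6140540, φ2=-1.1527376, Δφ=-1.7667916, Δλ=-2.2016037 rad; a=sin²(Δφ/2)+cosφ1·cosφ2·sin²(Δλ/2)=0.8611353747; c=2·atan2(√a, √(1-a))=2.377876320; dist=6371·c=15149.450 ≈ 15149.5 km; running total=27517.7 km
Leg 2 bearing: y=sinΔλ·cosφ2=-0.32785554, x=cosφ1·sinφ2-sinφ1·cosφ2·cosΔλ=-0.60896281; θ=atan2(y, x)=-151.7027° <0 so +360° → 208.2973° ≈ 208.3°
Leg 3: φ1=-1.1527376, φ2=0.7509750, Δφ=1.9037126, Δλ=5.1410925 rad; a=sin²(Δφ/2)+cosφ1·cosφ2·sin²(Δλ/2)=0.7501076111; c=2·atan2(√a, √(1-a))=2.094643637; dist=6371·c=13344.975 ≈ 13345.0 km; running total=40862.7 km
Leg 3 bearing: y=sinΔλ·cosφ2=-0.66487023, x=cosφ1·sinφ2-sinφ1·cosφ2·cosΔλ=0.55473625; θ=atan2(y, x)=-50.1600° <0 so +360° → 309.8400° ≈ 309.8°
Leg 4: φ1=0.7509750, φ2=0.7532614, Δφ=0.0022864, Δλ=-2.1593353 rad; a=sin²(Δφ/2)+cosφ1·cosφ2·sin²(Δλ/2)=0.4146453794; c=2·atan2(√a, √(1-a))=1.399246896; dist=6371·c=8914.602 ≈ 8914.6 km; running total=49777.3 km
Leg 4 bearing: y=sinΔλ·cosφ2=-0.60673184, x=cosφ1·sinφ2-sinφ1·cosφ2·cosΔλ=0.77635999; θ=atan2(y, x)=-38.0079° <0 so +360° → 321.9921° ≈ 322.0°
Leg 5: φ1=0.7532614, φ2=0.0317790, Δφ=-0.7214825, Δλ=-4.0062410 rad; a=sin²(Δφ/2)+cosφ1·cosφ2·sin²(Δλ/2)=0.7256903101; c=2·atan2(√a, √(1-a))=2.039108267; dist=6371·c=12991.159 ≈ 12991.2 km; running total=62768.5 km
Leg 5 bearing: y=sinΔλ·cosφ2=0.76048294, x=cosφ1·sinφ2-sinφ1·cosφ2·cosΔλ=0.46682034; θ=atan2(y, x)=58.4564° ≈ 58.5°
Leg 6: φ1=0.0317790, φ2=1.0299101, Δφ=0.9981311, Δλ=4.3537605 rad; a=sin²(Δφ/2)+cosφ1·cosφ2·sin²(Δλ/2)=0.5766971192; c=2·atan2(√a, √(1-a))=1.724798581; dist=6371·c=10988.692 ≈ 10988.7 km; running total=73757.2 km
Leg 6 bearing: y=sinΔλ·cosφ2=-0.48213779, x=cosφ1·sinφ2-sinφ1·cosφ2·cosΔλ=0.86256209; θ=atan2(y, x)=-29.2034° <0 so +360° → 330.7966° ≈ 330.8°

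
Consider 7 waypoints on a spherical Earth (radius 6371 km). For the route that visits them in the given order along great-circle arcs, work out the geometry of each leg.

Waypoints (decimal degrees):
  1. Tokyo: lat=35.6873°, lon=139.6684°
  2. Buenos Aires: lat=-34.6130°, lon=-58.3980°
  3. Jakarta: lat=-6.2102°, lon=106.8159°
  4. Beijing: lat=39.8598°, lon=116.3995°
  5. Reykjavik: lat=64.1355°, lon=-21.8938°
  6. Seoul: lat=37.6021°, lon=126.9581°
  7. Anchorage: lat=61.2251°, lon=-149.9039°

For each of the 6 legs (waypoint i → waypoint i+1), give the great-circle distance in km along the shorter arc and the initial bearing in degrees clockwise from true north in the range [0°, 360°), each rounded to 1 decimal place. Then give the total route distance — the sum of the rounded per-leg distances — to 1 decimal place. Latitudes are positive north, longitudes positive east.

Leg 1: φ1=0.6228609, φ2=-0.6041108, Δφ=-1.2269717, Δλ=-3.4569108 rad; a=sin²(Δφ/2)+cosφ1·cosφ2·sin²(Δλ/2)=0.9834338902; c=2·atan2(√a, √(1-a))=2.883457763; dist=6371·c=18370.509 ≈ 18370.5 km; running total=18370.5 km
Leg 1 bearing: y=sinΔλ·cosφ2=0.25523024, x=cosφ1·sinφ2-sinφ1·cosφ2·cosΔλ=-0.00492156; θ=atan2(y, x)=91.1047° ≈ 91.1°
Leg 2: φ1=-0.6041108, φ2=-0.1083884, Δφ=0.4957224, Δλ=2.8835265 rad; a=sin²(Δφ/2)+cosφ1·cosφ2·sin²(Δλ/2)=0.8648183620; c=2·atan2(√a, √(1-a))=2.388586893; dist=6371·c=15217.687 ≈ 15217.7 km; running total=33588.2 km
Leg 2 bearing: y=sinΔλ·cosφ2=0.25371355, x=cosφ1·sinφ2-sinφ1·cosφ2·cosΔλ=-0.63502731; θ=atan2(y, x)=158.2217° ≈ 158.2°
Leg 3: φ1=-0.1083884, φ2=0.6956847, Δφ=0.8040732, Δλ=0.1672654 rad; a=sin²(Δφ/2)+cosφ1·cosφ2·sin²(Δλ/2)=0.1584355806; c=2·atan2(√a, √(1-a))=0.818757898; dist=6371·c=5216.307 ≈ 5216.3 km; running total=38804.5 km
Leg 3 bearing: y=sinΔλ·cosφ2=0.12779755, x=cosφ1·sinφ2-sinφ1·cosφ2·cosΔλ=0.71902905; θ=atan2(y, x)=10.0783° ≈ 10.1°
Leg 4: φ1=0.6956847, φ2=1.1193756, Δφ=0.4236909, Δλ=-2.4136734 rad; a=sin²(Δφ/2)+cosφ1·cosφ2·sin²(Δλ/2)=0.3366444779; c=2·atan2(√a, √(1-a))=1.237974773; dist=6371·c=7887.137 ≈ 7887.1 km; running total=46691.6 km
Leg 4 bearing: y=sinΔλ·cosφ2=-0.29024107, x=cosφ1·sinφ2-sinφ1·cosφ2·cosΔλ=0.89945540; θ=atan2(y, x)=-17.8841° <0 so +360° → 342.1159° ≈ 342.1°
Leg 5: φ1=1.1193756, φ2=0.6562805, Δφ=-0.4630952, Δλ=2.5979558 rad; a=sin²(Δφ/2)+cosφ1·cosφ2·sin²(Δλ/2)=0.3733714437; c=2·atan2(√a, √(1-a))=1.314750672; dist=6371·c=8376.277 ≈ 8376.3 km; running total=55067.9 km
Leg 5 bearing: y=sinΔλ·cosφ2=0.40980182, x=cosφ1·sinφ2-sinφ1·cosφ2·cosΔλ=0.87631233; θ=atan2(y, x)=25.0628° ≈ 25.1°
Leg 6: φ1=0.6562805, φ2=1.0685796, Δφ=0.4122991, Δλ=-4.8321535 rad; a=sin²(Δφ/2)+cosφ1·cosφ2·sin²(Δλ/2)=0.2098028280; c=2·atan2(√a, √(1-a))=0.951583467; dist=6371·c=6062.538 ≈ 6062.5 km; running total=61130.4 km
Leg 6 bearing: y=sinΔλ·cosφ2=0.47792159, x=cosφ1·sinφ2-sinφ1·cosφ2·cosΔλ=0.65934313; θ=atan2(y, x)=35.9363° ≈ 35.9°

Leg 1: dist=18370.5 km, bearing=91.1°
Leg 2: dist=15217.7 km, bearing=158.2°
Leg 3: dist=5216.3 km, bearing=10.1°
Leg 4: dist=7887.1 km, bearing=342.1°
Leg 5: dist=8376.3 km, bearing=25.1°
Leg 6: dist=6062.5 km, bearing=35.9°
Total: 61130.4 km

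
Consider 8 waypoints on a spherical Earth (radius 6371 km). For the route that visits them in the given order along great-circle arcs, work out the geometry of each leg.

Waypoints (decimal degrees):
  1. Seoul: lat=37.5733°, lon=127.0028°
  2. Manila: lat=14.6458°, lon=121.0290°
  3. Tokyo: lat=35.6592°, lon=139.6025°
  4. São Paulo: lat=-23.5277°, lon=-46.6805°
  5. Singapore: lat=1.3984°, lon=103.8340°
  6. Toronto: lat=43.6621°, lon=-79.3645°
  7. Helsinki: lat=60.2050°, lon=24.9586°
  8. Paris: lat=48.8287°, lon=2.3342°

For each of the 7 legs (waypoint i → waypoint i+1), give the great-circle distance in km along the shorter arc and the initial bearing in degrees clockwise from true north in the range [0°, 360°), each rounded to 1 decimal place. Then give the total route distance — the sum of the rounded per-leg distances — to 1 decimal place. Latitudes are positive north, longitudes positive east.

Leg 1: φ1=0.6557778, φ2=0.2556174, Δφ=-0.4001604, Δλ=-0.1042625 rad; a=sin²(Δφ/2)+cosφ1·cosφ2·sin²(Δλ/2)=0.0415828098; c=2·atan2(√a, √(1-a))=0.410718011; dist=6371·c=2616.684 ≈ 2616.7 km; running total=2616.7 km
Leg 1 bearing: y=sinΔλ·cosφ2=-0.10069205, x=cosφ1·sinφ2-sinφ1·cosφ2·cosΔλ=-0.38636230; θ=atan2(y, x)=-165.3927° <0 so +360° → 194.6073° ≈ 194.6°
Leg 2: φ1=0.2556174, φ2=0.6223704, Δφ=0.3667530, Δλ=0.3241687 rad; a=sin²(Δφ/2)+cosφ1·cosφ2·sin²(Δλ/2)=0.0537233529; c=2·atan2(√a, √(1-a))=0.467820370; dist=6371·c=2980.484 ≈ 2980.5 km; running total=5597.2 km
Leg 2 bearing: y=sinΔλ·cosφ2=0.25879788, x=cosφ1·sinφ2-sinφ1·cosφ2·cosΔλ=0.36928617; θ=atan2(y, x)=35.0230° ≈ 35.0°
Leg 3: φ1=0.6223704, φ2=-0.4106358, Δφ=-1.0330063, Δλ=-3.2512517 rad; a=sin²(Δφ/2)+cosφ1·cosφ2·sin²(Δλ/2)=0.9865966299; c=2·atan2(√a, √(1-a))=2.909526410; dist=6371·c=18536.593 ≈ 18536.6 km; running total=24133.8 km
Leg 3 bearing: y=sinΔλ·cosφ2=0.10034139, x=cosφ1·sinφ2-sinφ1·cosφ2·cosΔλ=0.20694561; θ=atan2(y, x)=25.8673° ≈ 25.9°
Leg 4: φ1=-0.4106358, φ2=0.0244067, Δφ=0.4350425, Δλ=2.6269736 rad; a=sin²(Δφ/2)+cosφ1·cosφ2·sin²(Δλ/2)=0.9038095541; c=2·atan2(√a, √(1-a))=2.510899774; dist=6371·c=15996.942 ≈ 15996.9 km; running total=40130.7 km
Leg 4 bearing: y=sinΔλ·cosφ2=0.49205669, x=cosφ1·sinφ2-sinφ1·cosφ2·cosΔλ=-0.32501014; θ=atan2(y, x)=123.4453° ≈ 123.4°
Leg 5: φ1=0.0244067, φ2=0.7620474, Δφ=0.7376407, Δλ=-3.1974170 rad; a=sin²(Δφ/2)+cosφ1·cosφ2·sin²(Δλ/2)=0.8526165700; c=2·atan2(√a, √(1-a))=2.353548260; dist=6371·c=14994.456 ≈ 14994.5 km; running total=55125.2 km
Leg 5 bearing: y=sinΔλ·cosφ2=0.04036371, x=cosφ1·sinφ2-sinφ1·cosφ2·cosΔλ=0.70782554; θ=atan2(y, x)=3.2638° ≈ 3.3°
Leg 6: φ1=0.7620474, φ2=1.0507755, Δφ=0.2887281, Δλ=1.8207816 rad; a=sin²(Δφ/2)+cosφ1·cosφ2·sin²(Δλ/2)=0.2448949942; c=2·atan2(√a, √(1-a))=1.035367369; dist=6371·c=6596.326 ≈ 6596.3 km; running total=61721.5 km
Leg 6 bearing: y=sinΔλ·cosφ2=0.48145268, x=cosφ1·sinφ2-sinφ1·cosφ2·cosΔλ=0.71266336; θ=atan2(y, x)=34.0417° ≈ 34.0°
Leg 7: φ1=1.0507755, φ2=0.8522216, Δφ=-0.1985539, Δλ=-0.3948703 rad; a=sin²(Δφ/2)+cosφ1·cosφ2·sin²(Δλ/2)=0.0224098741; c=2·atan2(√a, √(1-a))=0.300528235; dist=6371·c=1914.665 ≈ 1914.7 km; running total=63636.2 km
Leg 7 bearing: y=sinΔλ·cosφ2=-0.25324521, x=cosφ1·sinφ2-sinφ1·cosφ2·cosΔλ=-0.15328911; θ=atan2(y, x)=-121.1865° <0 so +360° → 238.8135° ≈ 238.8°

Leg 1: dist=2616.7 km, bearing=194.6°
Leg 2: dist=2980.5 km, bearing=35.0°
Leg 3: dist=18536.6 km, bearing=25.9°
Leg 4: dist=15996.9 km, bearing=123.4°
Leg 5: dist=14994.5 km, bearing=3.3°
Leg 6: dist=6596.3 km, bearing=34.0°
Leg 7: dist=1914.7 km, bearing=238.8°
Total: 63636.2 km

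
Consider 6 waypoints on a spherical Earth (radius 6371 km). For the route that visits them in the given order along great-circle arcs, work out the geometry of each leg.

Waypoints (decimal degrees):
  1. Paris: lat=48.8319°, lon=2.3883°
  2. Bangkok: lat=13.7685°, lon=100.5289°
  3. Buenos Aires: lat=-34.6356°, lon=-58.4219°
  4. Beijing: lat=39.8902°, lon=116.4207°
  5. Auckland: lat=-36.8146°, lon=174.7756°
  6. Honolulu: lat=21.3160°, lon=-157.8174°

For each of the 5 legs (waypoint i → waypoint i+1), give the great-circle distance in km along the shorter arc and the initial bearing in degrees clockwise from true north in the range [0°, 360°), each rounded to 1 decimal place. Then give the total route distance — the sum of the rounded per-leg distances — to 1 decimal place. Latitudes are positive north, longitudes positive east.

Leg 1: φ1=0.8522774, φ2=0.2403057, Δφ=-0.6119718, Δλ=1.7128766 rad; a=sin²(Δφ/2)+cosφ1·cosφ2·sin²(Δλ/2)=0.4556864048; c=2·atan2(√a, √(1-a))=1.482052700; dist=6371·c=9442.158 ≈ 9442.2 km; running total=9442.2 km
Leg 1 bearing: y=sinΔλ·cosφ2=0.96147838, x=cosφ1·sinφ2-sinφ1·cosφ2·cosΔλ=0.26020096; θ=atan2(y, x)=74.8570° ≈ 74.9°
Leg 2: φ1=0.2403057, φ2=-0.6045053, Δφ=-0.8448109, Δλ=-2.7742148 rad; a=sin²(Δφ/2)+cosφ1·cosφ2·sin²(Δλ/2)=0.9405421842; c=2·atan2(√a, √(1-a))=2.648946386; dist=6371·c=16876.437 ≈ 16876.4 km; running total=26318.6 km
Leg 2 bearing: y=sinΔλ·cosφ2=-0.29551869, x=cosφ1·sinφ2-sinφ1·cosφ2·cosΔλ=-0.36926825; θ=atan2(y, x)=-141.3303° <0 so +360° → 218.6697° ≈ 218.7°
Leg 3: φ1=-0.6045053, φ2=0.6962153, Δφ=1.3007206, Δλ=3.0515790 rad; a=sin²(Δφ/2)+cosφ1·cosφ2·sin²(Δλ/2)=0.9966208810; c=2·atan2(√a, √(1-a))=3.025266698; dist=6371·c=19273.974 ≈ 19274.0 km; running total=45592.6 km
Leg 3 bearing: y=sinΔλ·cosφ2=0.06897195, x=cosφ1·sinφ2-sinφ1·cosφ2·cosΔλ=0.09334705; θ=atan2(y, x)=36.4598° ≈ 36.5°
Leg 4: φ1=0.6962153, φ2=-0.6425360, Δφ=-1.3387513, Δλ=1.0184851 rad; a=sin²(Δφ/2)+cosφ1·cosφ2·sin²(Δλ/2)=0.5310091742; c=2·atan2(√a, √(1-a))=1.632854501; dist=6371·c=10402.916 ≈ 10402.9 km; running total=55995.5 km
Leg 4 bearing: y=sinΔλ·cosφ2=0.68154403, x=cosφ1·sinφ2-sinφ1·cosφ2·cosΔλ=-0.72914433; θ=atan2(y, x)=136.9326° ≈ 136.9°
Leg 5: φ1=-0.6425360, φ2=0.3720344, Δφ=1.0145704, Δλ=-5.8048429 rad; a=sin²(Δφ/2)+cosφ1·cosφ2·sin²(Δλ/2)=0.2778627997; c=2·atan2(√a, √(1-a))=1.110432148; dist=6371·c=7074.563 ≈ 7074.6 km; running total=63070.1 km
Leg 5 bearing: y=sinΔλ·cosφ2=0.42881845, x=cosφ1·sinφ2-sinφ1·cosφ2·cosΔλ=0.78659710; θ=atan2(y, x)=28.5973° ≈ 28.6°

Leg 1: dist=9442.2 km, bearing=74.9°
Leg 2: dist=16876.4 km, bearing=218.7°
Leg 3: dist=19274.0 km, bearing=36.5°
Leg 4: dist=10402.9 km, bearing=136.9°
Leg 5: dist=7074.6 km, bearing=28.6°
Total: 63070.1 km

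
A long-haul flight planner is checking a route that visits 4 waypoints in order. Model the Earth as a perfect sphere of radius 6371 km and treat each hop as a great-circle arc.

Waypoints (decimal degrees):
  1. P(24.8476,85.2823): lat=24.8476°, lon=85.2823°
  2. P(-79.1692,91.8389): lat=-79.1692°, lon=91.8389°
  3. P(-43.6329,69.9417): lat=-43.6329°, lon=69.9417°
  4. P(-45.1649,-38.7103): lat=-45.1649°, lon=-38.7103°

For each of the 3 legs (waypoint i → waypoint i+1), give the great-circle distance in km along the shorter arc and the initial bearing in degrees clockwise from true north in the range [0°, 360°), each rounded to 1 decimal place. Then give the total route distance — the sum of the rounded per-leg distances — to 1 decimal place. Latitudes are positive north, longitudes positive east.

Leg 1: dist=11573.5 km, bearing=178.7°
Leg 2: dist=4057.8 km, bearing=333.0°
Leg 3: dist=7891.1 km, bearing=225.0°
Total: 23522.4 km

Leg 1: φ1=0.4336724, φ2=-1.3817632, Δφ=-1.8154356, Δλ=0.1144343 rad; a=sin²(Δφ/2)+cosφ1·cosφ2·sin²(Δλ/2)=0.6216608162; c=2·atan2(√a, √(1-a))=1.816585270; dist=6371·c=11573.465 ≈ 11573.5 km; running total=11573.5 km
Leg 1 bearing: y=sinΔλ·cosφ2=0.02145636, x=cosφ1·sinφ2-sinφ1·cosφ2·cosΔλ=-0.96970831; θ=atan2(y, x)=178.7324° ≈ 178.7°
Leg 2: φ1=-1.3817632, φ2=-0.7615378, Δφ=0.6202254, Δλ=-0.3821782 rad; a=sin²(Δφ/2)+cosφ1·cosφ2·sin²(Δλ/2)=0.0980323234; c=2·atan2(√a, √(1-a))=0.636913205; dist=6371·c=4057.774 ≈ 4057.8 km; running total=15631.3 km
Leg 2 bearing: y=sinΔλ·cosφ2=-0.26992670, x=cosφ1·sinφ2-sinφ1·cosφ2·cosΔλ=0.52993162; θ=atan2(y, x)=-26.9925° <0 so +360° → 333.0075° ≈ 333.0°
Leg 3: φ1=-0.7615378, φ2=-0.7882762, Δφ=-0.0267384, Δλ=-1.8963351 rad; a=sin²(Δφ/2)+cosφ1·cosφ2·sin²(Δλ/2)=0.3369383384; c=2·atan2(√a, √(1-a))=1.238596552; dist=6371·c=7891.099 ≈ 7891.1 km; running total=23522.4 km
Leg 3 bearing: y=sinΔλ·cosφ2=-0.66803753, x=cosφ1·sinφ2-sinφ1·cosφ2·cosΔλ=-0.66885682; θ=atan2(y, x)=-135.0351° <0 so +360° → 224.9649° ≈ 225.0°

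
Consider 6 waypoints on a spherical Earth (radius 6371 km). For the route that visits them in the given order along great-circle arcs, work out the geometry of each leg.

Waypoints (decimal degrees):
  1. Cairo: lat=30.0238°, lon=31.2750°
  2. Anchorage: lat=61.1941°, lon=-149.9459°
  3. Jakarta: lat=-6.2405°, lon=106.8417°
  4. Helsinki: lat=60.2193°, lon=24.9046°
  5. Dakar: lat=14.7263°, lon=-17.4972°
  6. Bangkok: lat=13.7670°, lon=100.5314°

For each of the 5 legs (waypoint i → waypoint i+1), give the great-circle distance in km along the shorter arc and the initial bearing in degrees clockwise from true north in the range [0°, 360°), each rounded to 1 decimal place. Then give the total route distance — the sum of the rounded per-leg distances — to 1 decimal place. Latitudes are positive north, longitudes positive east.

Leg 1: dist=9871.5 km, bearing=0.6°
Leg 2: dist=11321.2 km, bearing=278.6°
Leg 3: dist=10167.4 km, bearing=330.5°
Leg 4: dist=6101.9 km, bearing=232.9°
Leg 5: dist=12497.3 km, bearing=68.0°
Total: 49959.3 km

Leg 1: φ1=0.5240142, φ2=1.0680385, Δφ=0.5440244, Δλ=-3.1629014 rad; a=sin²(Δφ/2)+cosφ1·cosφ2·sin²(Δλ/2)=0.4893252623; c=2·atan2(√a, √(1-a))=1.549445229; dist=6371·c=9871.516 ≈ 9871.5 km; running total=9871.5 km
Leg 1 bearing: y=sinΔλ·cosφ2=0.01026670, x=cosφ1·sinφ2-sinφ1·cosφ2·cosΔλ=0.99971936; θ=atan2(y, x)=0.5884° ≈ 0.6°
Leg 2: φ1=1.0680385, φ2=-0.1089173, Δφ=-1.1769558, Δλ=4.4817891 rad; a=sin²(Δφ/2)+cosφ1·cosφ2·sin²(Δλ/2)=0.6023646729; c=2·atan2(√a, √(1-a))=1.776983515; dist=6371·c=11321.162 ≈ 11321.2 km; running total=21192.7 km
Leg 2 bearing: y=sinΔλ·cosφ2=-0.96776069, x=cosφ1·sinφ2-sinφ1·cosφ2·cosΔλ=0.14671449; θ=atan2(y, x)=-81.3795° <0 so +360° → 278.6205° ≈ 278.6°
Leg 3: φ1=-0.1089173, φ2=1.0510251, Δφ=1.1599423, Δλ=-1.4300722 rad; a=sin²(Δφ/2)+cosφ1·cosφ2·sin²(Δλ/2)=0.5125471236; c=2·atan2(√a, √(1-a))=1.595893208; dist=6371·c=10167.436 ≈ 10167.4 km; running total=31360.1 km
Leg 3 bearing: y=sinΔλ·cosφ2=-0.49177177, x=cosφ1·sinφ2-sinφ1·cosφ2·cosΔλ=0.87036245; θ=atan2(y, x)=-29.4673° <0 so +360° → 330.5327° ≈ 330.5°
Leg 4: φ1=1.0510251, φ2=0.2570224, Δφ=-0.7940026, Δλ=-0.7400510 rad; a=sin²(Δφ/2)+cosφ1·cosφ2·sin²(Δλ/2)=0.2123254979; c=2·atan2(√a, √(1-a))=0.957765539; dist=6371·c=6101.924 ≈ 6101.9 km; running total=37462.0 km
Leg 4 bearing: y=sinΔλ·cosφ2=-0.65217478, x=cosφ1·sinφ2-sinφ1·cosφ2·cosΔλ=-0.49360063; θ=atan2(y, x)=-127.1204° <0 so +360° → 232.8796° ≈ 232.9°
Leg 5: φ1=0.2570224, φ2=0.2402795, Δφ=-0.0167429, Δλ=2.0599877 rad; a=sin²(Δφ/2)+cosφ1·cosφ2·sin²(Δλ/2)=0.6904631441; c=2·atan2(√a, √(1-a))=1.961594237; dist=6371·c=12497.317 ≈ 12497.3 km; running total=49959.3 km
Leg 5 bearing: y=sinΔλ·cosφ2=0.85735412, x=cosφ1·sinφ2-sinφ1·cosφ2·cosΔλ=0.34617781; θ=atan2(y, x)=68.0124° ≈ 68.0°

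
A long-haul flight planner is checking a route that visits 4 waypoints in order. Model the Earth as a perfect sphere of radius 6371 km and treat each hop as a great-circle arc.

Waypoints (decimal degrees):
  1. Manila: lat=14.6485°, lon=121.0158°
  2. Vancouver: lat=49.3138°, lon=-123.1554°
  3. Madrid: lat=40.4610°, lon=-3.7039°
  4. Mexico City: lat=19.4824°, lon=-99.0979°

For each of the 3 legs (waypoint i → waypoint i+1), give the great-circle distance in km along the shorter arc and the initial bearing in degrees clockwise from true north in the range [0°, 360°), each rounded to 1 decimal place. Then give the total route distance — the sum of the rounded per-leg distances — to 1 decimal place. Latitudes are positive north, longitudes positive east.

Leg 1: dist=10537.2 km, bearing=36.1°
Leg 2: dist=8409.6 km, bearing=43.2°
Leg 3: dist=9054.7 km, bearing=288.3°
Total: 28001.5 km

Leg 1: φ1=0.2556646, φ2=0.8606882, Δφ=0.6050236, Δλ=-4.2615914 rad; a=sin²(Δφ/2)+cosφ1·cosφ2·sin²(Δλ/2)=0.5415168349; c=2·atan2(√a, √(1-a))=1.653925708; dist=6371·c=10537.161 ≈ 10537.2 km; running total=10537.2 km
Leg 1 bearing: y=sinΔλ·cosφ2=0.58678932, x=cosφ1·sinφ2-sinφ1·cosφ2·cosΔλ=0.80547110; θ=atan2(y, x)=36.0735° ≈ 36.1°
Leg 2: φ1=0.8606882, φ2=0.7061777, Δφ=-0.1545105, Δλ=2.0848220 rad; a=sin²(Δφ/2)+cosφ1·cosφ2·sin²(Δλ/2)=0.3759013049; c=2·atan2(√a, √(1-a))=1.319977353; dist=6371·c=8409.576 ≈ 8409.6 km; running total=18946.8 km
Leg 2 bearing: y=sinΔλ·cosφ2=0.66252517, x=cosφ1·sinφ2-sinφ1·cosφ2·cosΔλ=0.70672375; θ=atan2(y, x)=43.1512° ≈ 43.2°
Leg 3: φ1=0.7061777, φ2=0.3400320, Δφ=-0.3661456, Δλ=-1.6649394 rad; a=sin²(Δφ/2)+cosφ1·cosφ2·sin²(Δλ/2)=0.4254991012; c=2·atan2(√a, √(1-a))=1.421237602; dist=6371·c=9054.705 ≈ 9054.7 km; running total=28001.5 km
Leg 3 bearing: y=sinΔλ·cosφ2=-0.93856934, x=cosφ1·sinφ2-sinφ1·cosφ2·cosΔλ=0.31126526; θ=atan2(y, x)=-71.6525° <0 so +360° → 288.3475° ≈ 288.3°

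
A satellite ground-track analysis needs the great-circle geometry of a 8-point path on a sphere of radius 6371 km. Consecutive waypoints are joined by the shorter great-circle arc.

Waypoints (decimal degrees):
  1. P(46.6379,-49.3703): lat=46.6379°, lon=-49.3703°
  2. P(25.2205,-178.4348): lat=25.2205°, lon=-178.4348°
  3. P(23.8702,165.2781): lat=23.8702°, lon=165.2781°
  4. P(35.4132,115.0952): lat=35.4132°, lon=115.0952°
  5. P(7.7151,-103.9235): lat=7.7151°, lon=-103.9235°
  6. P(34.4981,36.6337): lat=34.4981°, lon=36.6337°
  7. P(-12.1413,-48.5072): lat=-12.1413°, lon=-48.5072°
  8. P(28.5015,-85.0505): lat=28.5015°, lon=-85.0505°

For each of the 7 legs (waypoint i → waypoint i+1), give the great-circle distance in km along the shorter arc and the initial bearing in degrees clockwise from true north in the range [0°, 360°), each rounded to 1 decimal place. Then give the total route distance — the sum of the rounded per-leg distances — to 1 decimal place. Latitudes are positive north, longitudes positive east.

Leg 1: φ1=0.8139849, φ2=0.4401808, Δφ=-0.3738041, Δλ=-2.2526005 rad; a=sin²(Δφ/2)+cosφ1·cosφ2·sin²(Δλ/2)=0.5408299473; c=2·atan2(√a, √(1-a))=1.652547251; dist=6371·c=10528.379 ≈ 10528.4 km; running total=10528.4 km
Leg 1 bearing: y=sinΔλ·cosφ2=-0.70242289, x=cosφ1·sinφ2-sinφ1·cosφ2·cosΔλ=0.70705993; θ=atan2(y, x)=-44.8115° <0 so +360° → 315.1885° ≈ 315.2°
Leg 2: φ1=0.4401808, φ2=0.4166136, Δφ=-0.0235672, Δλ=5.9989218 rad; a=sin²(Δφ/2)+cosφ1·cosφ2·sin²(Δλ/2)=0.0167391160; c=2·atan2(√a, √(1-a))=0.259486865; dist=6371·c=1653.191 ≈ 1653.2 km; running total=12181.6 km
Leg 2 bearing: y=sinΔλ·cosφ2=-0.25646214, x=cosφ1·sinφ2-sinφ1·cosφ2·cosΔλ=-0.00792750; θ=atan2(y, x)=-91.7705° <0 so +360° → 268.2295° ≈ 268.2°
Leg 3: φ1=0.4166136, φ2=0.6180769, Δφ=0.2014634, Δλ=-0.8758568 rad; a=sin²(Δφ/2)+cosφ1·cosφ2·sin²(Δλ/2)=0.1441372986; c=2·atan2(√a, √(1-a))=0.778844927; dist=6371·c=4962.021 ≈ 4962.0 km; running total=17143.6 km
Leg 3 bearing: y=sinΔλ·cosφ2=-0.62599098, x=cosφ1·sinφ2-sinφ1·cosφ2·cosΔλ=0.31871969; θ=atan2(y, x)=-63.0173° <0 so +360° → 296.9827° ≈ 297.0°
Leg 4: φ1=0.6180769, φ2=0.1346539, Δφ=-0.4834230, Δλ=-3.8225974 rad; a=sin²(Δφ/2)+cosφ1·cosφ2·sin²(Δλ/2)=0.7748390521; c=2·atan2(√a, √(1-a))=2.152775186; dist=6371·c=13715.331 ≈ 13715.3 km; running total=30858.9 km
Leg 4 bearing: y=sinΔλ·cosφ2=0.62387500, x=cosφ1·sinφ2-sinφ1·cosφ2·cosΔλ=0.55554834; θ=atan2(y, x)=48.3156° ≈ 48.3°
Leg 5: φ1=0.1346539, φ2=0.6021054, Δφ=0.4674515, Δλ=2.4531859 rad; a=sin²(Δφ/2)+cosφ1·cosφ2·sin²(Δλ/2)=0.7773287049; c=2·atan2(√a, √(1-a))=2.158747508; dist=6371·c=13753.380 ≈ 13753.4 km; running total=44612.3 km
Leg 5 bearing: y=sinΔλ·cosφ2=0.52358554, x=cosφ1·sinφ2-sinφ1·cosφ2·cosΔλ=0.64669416; θ=atan2(y, x)=38.9948° ≈ 39.0°
Leg 6: φ1=0.6021054, φ2=-0.2119057, Δφ=-0.8140111, Δλ=-1.4859890 rad; a=sin²(Δφ/2)+cosφ1·cosφ2·sin²(Δλ/2)=0.5254372247; c=2·atan2(√a, √(1-a))=1.621692748; dist=6371·c=10331.804 ≈ 10331.8 km; running total=54944.1 km
Leg 6 bearing: y=sinΔλ·cosφ2=-0.97411829, x=cosφ1·sinφ2-sinφ1·cosφ2·cosΔλ=-0.22023929; θ=atan2(y, x)=-102.7399° <0 so +360° → 257.2601° ≈ 257.3°
Leg 7: φ1=-0.2119057, φ2=0.4974450, Δφ=0.7093507, Δλ=-0.6378009 rad; a=sin²(Δφ/2)+cosφ1·cosφ2·sin²(Δλ/2)=0.2050586548; c=2·atan2(√a, √(1-a))=0.939882771; dist=6371·c=5987.993 ≈ 5988.0 km; running total=60932.1 km
Leg 7 bearing: y=sinΔλ·cosφ2=-0.52326673, x=cosφ1·sinφ2-sinφ1·cosφ2·cosΔλ=0.61500434; θ=atan2(y, x)=-40.3923° <0 so +360° → 319.6077° ≈ 319.6°

Leg 1: dist=10528.4 km, bearing=315.2°
Leg 2: dist=1653.2 km, bearing=268.2°
Leg 3: dist=4962.0 km, bearing=297.0°
Leg 4: dist=13715.3 km, bearing=48.3°
Leg 5: dist=13753.4 km, bearing=39.0°
Leg 6: dist=10331.8 km, bearing=257.3°
Leg 7: dist=5988.0 km, bearing=319.6°
Total: 60932.1 km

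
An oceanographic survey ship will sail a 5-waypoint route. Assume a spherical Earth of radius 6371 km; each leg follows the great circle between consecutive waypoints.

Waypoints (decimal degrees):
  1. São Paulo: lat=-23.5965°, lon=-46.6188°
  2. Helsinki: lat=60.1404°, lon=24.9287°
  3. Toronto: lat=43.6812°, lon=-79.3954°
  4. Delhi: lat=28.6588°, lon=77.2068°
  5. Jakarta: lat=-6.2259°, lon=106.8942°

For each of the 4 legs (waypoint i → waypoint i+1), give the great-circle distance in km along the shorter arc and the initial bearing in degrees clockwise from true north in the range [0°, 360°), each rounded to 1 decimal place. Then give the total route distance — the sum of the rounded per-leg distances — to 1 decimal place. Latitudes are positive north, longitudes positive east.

Leg 1: dist=11308.2 km, bearing=28.8°
Leg 2: dist=6598.8 km, bearing=305.5°
Leg 3: dist=11625.2 km, bearing=21.1°
Leg 4: dist=5015.5 km, bearing=136.0°
Total: 34547.7 km

Leg 1: φ1=-0.4118366, φ2=1.0496480, Δφ=1.4614846, Δλ=1.2487394 rad; a=sin²(Δφ/2)+cosφ1·cosφ2·sin²(Δλ/2)=0.6013713237; c=2·atan2(√a, √(1-a))=1.774954254; dist=6371·c=11308.234 ≈ 11308.2 km; running total=11308.2 km
Leg 1 bearing: y=sinΔλ·cosφ2=0.47227873, x=cosφ1·sinφ2-sinφ1·cosφ2·cosΔλ=0.85781596; θ=atan2(y, x)=28.8354° ≈ 28.8°
Leg 2: φ1=1.0496480, φ2=0.7623808, Δφ=-0.2872672, Δλ=-1.8207990 rad; a=sin²(Δφ/2)+cosφ1·cosφ2·sin²(Δλ/2)=0.2450604206; c=2·atan2(√a, √(1-a))=1.035752015; dist=6371·c=6598.776 ≈ 6598.8 km; running total=17907.0 km
Leg 2 bearing: y=sinΔλ·cosφ2=-0.70071097, x=cosφ1·sinφ2-sinφ1·cosφ2·cosΔλ=0.49902643; θ=atan2(y, x)=-54.5426° <0 so +360° → 305.4574° ≈ 305.5°
Leg 3: φ1=0.7623808, φ2=0.5001904, Δφ=-0.2621903, Δλ=2.7332240 rad; a=sin²(Δφ/2)+cosφ1·cosφ2·sin²(Δλ/2)=0.6255924878; c=2·atan2(√a, √(1-a))=1.824700613; dist=6371·c=11625.168 ≈ 11625.2 km; running total=29532.2 km
Leg 3 bearing: y=sinΔλ·cosφ2=0.34846288, x=cosφ1·sinφ2-sinφ1·cosφ2·cosΔλ=0.90303916; θ=atan2(y, x)=21.1005° ≈ 21.1°
Leg 4: φ1=0.5001904, φ2=-0.1086625, Δφ=-0.6088529, Δλ=0.5181429 rad; a=sin²(Δφ/2)+cosφ1·cosφ2·sin²(Δλ/2)=0.1470975777; c=2·atan2(√a, √(1-a))=0.787237689; dist=6371·c=5015.491 ≈ 5015.5 km; running total=34547.7 km
Leg 4 bearing: y=sinΔλ·cosφ2=0.49234657, x=cosφ1·sinφ2-sinφ1·cosφ2·cosΔλ=-0.50934701; θ=atan2(y, x)=135.9723° ≈ 136.0°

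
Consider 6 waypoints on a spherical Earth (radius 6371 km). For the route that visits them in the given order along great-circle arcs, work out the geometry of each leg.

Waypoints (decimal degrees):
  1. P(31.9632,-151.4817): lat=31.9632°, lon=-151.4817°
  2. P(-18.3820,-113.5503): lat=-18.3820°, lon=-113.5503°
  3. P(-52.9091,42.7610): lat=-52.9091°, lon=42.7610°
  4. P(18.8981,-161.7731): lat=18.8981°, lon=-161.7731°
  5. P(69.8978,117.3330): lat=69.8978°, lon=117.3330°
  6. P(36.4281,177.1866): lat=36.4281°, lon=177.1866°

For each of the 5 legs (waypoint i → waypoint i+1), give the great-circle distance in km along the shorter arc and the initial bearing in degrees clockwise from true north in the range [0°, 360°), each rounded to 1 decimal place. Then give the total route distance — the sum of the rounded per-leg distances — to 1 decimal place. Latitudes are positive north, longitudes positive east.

Leg 1: φ1=0.5578631, φ2=-0.3208264, Δφ=-0.8786895, Δλ=0.6620278 rad; a=sin²(Δφ/2)+cosφ1·cosφ2·sin²(Δλ/2)=0.2659593773; c=2·atan2(√a, √(1-a))=1.083678110; dist=6371·c=6904.113 ≈ 6904.1 km; running total=6904.1 km
Leg 1 bearing: y=sinΔλ·cosφ2=0.58335167, x=cosφ1·sinφ2-sinφ1·cosφ2·cosΔλ=-0.66377766; θ=atan2(y, x)=138.6898° ≈ 138.7°
Leg 2: φ1=-0.3208264, φ2=-0.9234380, Δφ=-0.6026116, Δλ=2.7281468 rad; a=sin²(Δφ/2)+cosφ1·cosφ2·sin²(Δλ/2)=0.6362692046; c=2·atan2(√a, √(1-a))=1.846826658; dist=6371·c=11766.133 ≈ 11766.1 km; running total=18670.2 km
Leg 2 bearing: y=sinΔλ·cosφ2=0.24229827, x=cosφ1·sinφ2-sinφ1·cosφ2·cosΔλ=-0.93113606; θ=atan2(y, x)=165.4141° ≈ 165.4°
Leg 3: φ1=-0.9234380, φ2=0.3298341, Δφ=1.2532721, Δλ=-3.5697935 rad; a=sin²(Δφ/2)+cosφ1·cosφ2·sin²(Δλ/2)=0.8887078151; c=2·atan2(√a, √(1-a))=2.461342867; dist=6371·c=15681.215 ≈ 15681.2 km; running total=34351.4 km
Leg 3 bearing: y=sinΔλ·cosφ2=0.39285197, x=cosφ1·sinφ2-sinφ1·cosφ2·cosΔλ=-0.49121510; θ=atan2(y, x)=141.3487° ≈ 141.3°
Leg 4: φ1=0.3298341, φ2=1.2199467, Δφ=0.8901127, Δλ=4.8713204 rad; a=sin²(Δφ/2)+cosφ1·cosφ2·sin²(Δλ/2)=0.3221912170; c=2·atan2(√a, √(1-a))=1.207221584; dist=6371·c=7691.209 ≈ 7691.2 km; running total=42042.6 km
Leg 4 bearing: y=sinΔλ·cosφ2=-0.33936414, x=cosφ1·sinφ2-sinφ1·cosφ2·cosΔλ=0.87084334; θ=atan2(y, x)=-21.2907° <0 so +360° → 338.7093° ≈ 338.7°
Leg 5: φ1=1.2199467, φ2=0.6357903, Δφ=-0.5841565, Δλ=1.0446424 rad; a=sin²(Δφ/2)+cosφ1·cosφ2·sin²(Δλ/2)=0.1517400942; c=2·atan2(√a, √(1-a))=0.800260504; dist=6371·c=5098.460 ≈ 5098.5 km; running total=47141.1 km
Leg 5 bearing: y=sinΔλ·cosφ2=0.69577613, x=cosφ1·sinφ2-sinφ1·cosφ2·cosΔλ=-0.17537311; θ=atan2(y, x)=104.1469° ≈ 104.1°

Leg 1: dist=6904.1 km, bearing=138.7°
Leg 2: dist=11766.1 km, bearing=165.4°
Leg 3: dist=15681.2 km, bearing=141.3°
Leg 4: dist=7691.2 km, bearing=338.7°
Leg 5: dist=5098.5 km, bearing=104.1°
Total: 47141.1 km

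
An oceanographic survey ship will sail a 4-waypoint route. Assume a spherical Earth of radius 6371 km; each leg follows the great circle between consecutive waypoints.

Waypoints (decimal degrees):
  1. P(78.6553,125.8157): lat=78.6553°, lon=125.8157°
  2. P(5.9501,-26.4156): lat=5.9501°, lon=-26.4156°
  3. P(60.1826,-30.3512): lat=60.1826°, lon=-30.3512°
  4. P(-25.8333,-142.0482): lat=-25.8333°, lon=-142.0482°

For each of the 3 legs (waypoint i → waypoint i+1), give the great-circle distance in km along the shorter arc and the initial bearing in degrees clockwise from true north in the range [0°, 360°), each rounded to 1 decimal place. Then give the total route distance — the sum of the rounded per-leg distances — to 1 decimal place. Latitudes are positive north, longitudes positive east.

Leg 1: dist=10463.3 km, bearing=332.3°
Leg 2: dist=6039.5 km, bearing=357.6°
Leg 3: dist=13668.5 km, bearing=274.9°
Total: 30171.3 km

Leg 1: φ1=1.3727940, φ2=0.1038488, Δφ=-1.2689451, Δλ=-2.6569374 rad; a=sin²(Δφ/2)+cosφ1·cosφ2·sin²(Δλ/2)=0.5357412088; c=2·atan2(√a, √(1-a))=1.642339761; dist=6371·c=10463.347 ≈ 10463.3 km; running total=10463.3 km
Leg 1 bearing: y=sinΔλ·cosφ2=-0.46339331, x=cosφ1·sinφ2-sinφ1·cosφ2·cosΔλ=0.88326491; θ=atan2(y, x)=-27.6832° <0 so +360° → 332.3168° ≈ 332.3°
Leg 2: φ1=0.1038488, φ2=1.0503845, Δφ=0.9465357, Δλ=-0.0686892 rad; a=sin²(Δφ/2)+cosφ1·cosφ2·sin²(Δλ/2)=0.2083343679; c=2·atan2(√a, √(1-a))=0.947972289; dist=6371·c=6039.531 ≈ 6039.5 km; running total=16502.8 km
Leg 2 bearing: y=sinΔλ·cosφ2=-0.03412798, x=cosφ1·sinφ2-sinφ1·cosφ2·cosΔλ=0.81151705; θ=atan2(y, x)=-2.4081° <0 so +360° → 357.5919° ≈ 357.6°
Leg 3: φ1=1.0503845, φ2=-0.4508761, Δφ=-1.5012607, Δλ=-1.9494804 rad; a=sin²(Δφ/2)+cosφ1·cosφ2·sin²(Δλ/2)=0.7717618895; c=2·atan2(√a, √(1-a))=2.145425763; dist=6371·c=13668.508 ≈ 13668.5 km; running total=30171.3 km
Leg 3 bearing: y=sinΔλ·cosφ2=-0.83629775, x=cosφ1·sinφ2-sinφ1·cosφ2·cosΔλ=0.07202760; θ=atan2(y, x)=-85.0774° <0 so +360° → 274.9226° ≈ 274.9°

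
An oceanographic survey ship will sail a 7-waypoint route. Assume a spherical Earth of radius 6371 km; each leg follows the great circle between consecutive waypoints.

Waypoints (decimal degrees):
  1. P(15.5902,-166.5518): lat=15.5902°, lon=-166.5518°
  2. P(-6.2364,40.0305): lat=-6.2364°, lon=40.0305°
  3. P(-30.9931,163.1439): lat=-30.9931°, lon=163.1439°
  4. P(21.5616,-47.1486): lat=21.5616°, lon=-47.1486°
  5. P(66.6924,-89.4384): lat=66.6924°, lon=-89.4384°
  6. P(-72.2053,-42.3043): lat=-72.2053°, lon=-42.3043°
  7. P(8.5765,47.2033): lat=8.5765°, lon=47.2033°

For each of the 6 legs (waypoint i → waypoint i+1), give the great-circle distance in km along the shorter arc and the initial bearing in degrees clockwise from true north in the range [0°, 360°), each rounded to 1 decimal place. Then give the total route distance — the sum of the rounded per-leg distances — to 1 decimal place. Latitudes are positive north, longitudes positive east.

Leg 1: dist=16936.3 km, bearing=286.8°
Leg 2: dist=12696.2 km, bearing=128.1°
Leg 3: dist=16830.2 km, bearing=101.9°
Leg 4: dist=5830.0 km, bearing=340.4°
Leg 5: dist=15833.2 km, bearing=158.5°
Leg 6: dist=10898.6 km, bearing=86.9°
Total: 79024.5 km

Leg 1: φ1=0.2721003, φ2=-0.1088457, Δφ=-0.3809460, Δλ=3.6055413 rad; a=sin²(Δφ/2)+cosφ1·cosφ2·sin²(Δλ/2)=0.9427438660; c=2·atan2(√a, √(1-a))=2.658338938; dist=6371·c=16936.277 ≈ 16936.3 km; running total=16936.3 km
Leg 1 bearing: y=sinΔλ·cosφ2=-0.44483471, x=cosφ1·sinφ2-sinφ1·cosφ2·cosΔλ=0.13428909; θ=atan2(y, x)=-73.2017° <0 so +360° → 286.7983° ≈ 286.8°
Leg 2: φ1=-0.1088457, φ2=-0.5409316, Δφ=-0.4320859, Δλ=2.1487342 rad; a=sin²(Δφ/2)+cosφ1·cosφ2·sin²(Δλ/2)=0.7047966801; c=2·atan2(√a, √(1-a))=1.992804598; dist=6371·c=12696.158 ≈ 12696.2 km; running total=29632.5 km
Leg 2 bearing: y=sinΔλ·cosφ2=0.71800754, x=cosφ1·sinφ2-sinφ1·cosφ2·cosΔλ=-0.56275967; θ=atan2(y, x)=128.0886° ≈ 128.1°
Leg 3: φ1=-0.5409316, φ2=0.3763209, Δφ=0.9172526, Δλ=-3.6702965 rad; a=sin²(Δφ/2)+cosφ1·cosφ2·sin²(Δλ/2)=0.9388139635; c=2·atan2(√a, √(1-a))=2.641687286; dist=6371·c=16830.190 ≈ 16830.2 km; running total=46462.7 km
Leg 3 bearing: y=sinΔλ·cosφ2=0.46911718, x=cosφ1·sinφ2-sinφ1·cosφ2·cosΔλ=-0.09847992; θ=atan2(y, x)=101.8557° ≈ 101.9°
Leg 4: φ1=0.3763209, φ2=1.1640020, Δφ=0.7876811, Δλ=-0.7380963 rad; a=sin²(Δφ/2)+cosφ1·cosφ2·sin²(Δλ/2)=0.1951378491; c=2·atan2(√a, √(1-a))=0.915083617; dist=6371·c=5829.998 ≈ 5830.0 km; running total=52292.7 km
Leg 4 bearing: y=sinΔλ·cosφ2=-0.26623696, x=cosφ1·sinφ2-sinφ1·cosφ2·cosΔλ=0.74656156; θ=atan2(y, x)=-19.6271° <0 so +360° → 340.3729° ≈ 340.4°
Leg 5: φ1=1.1640020, φ2=-1.2602202, Δφ=-2.4242222, Δλ=0.8226452 rad; a=sin²(Δφ/2)+cosφ1·cosφ2·sin²(Δλ/2)=0.8960982917; c=2·atan2(√a, √(1-a))=2.485196349; dist=6371·c=15833.186 ≈ 15833.2 km; running total=68125.9 km
Leg 5 bearing: y=sinΔλ·cosφ2=0.22399418, x=cosφ1·sinφ2-sinφ1·cosφ2·cosΔλ=-0.56767172; θ=atan2(y, x)=158.4666° ≈ 158.5°
Leg 6: φ1=-1.2602202, φ2=0.1496882, Δφ=1.4099084, Δλ=1.5622023 rad; a=sin²(Δφ/2)+cosφ1·cosφ2·sin²(Δλ/2)=0.5696990426; c=2·atan2(√a, √(1-a))=1.710649866; dist=6371·c=10898.550 ≈ 10898.6 km; running total=79024.5 km
Leg 6 bearing: y=sinΔλ·cosφ2=0.98878111, x=cosφ1·sinφ2-sinφ1·cosφ2·cosΔλ=0.05366638; θ=atan2(y, x)=86.8933° ≈ 86.9°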